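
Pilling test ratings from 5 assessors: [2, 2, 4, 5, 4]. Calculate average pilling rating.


Formula: Mean = sum / count
Sum = 2 + 2 + 4 + 5 + 4 = 17
Mean = 17 / 5 = 3.4

3.4


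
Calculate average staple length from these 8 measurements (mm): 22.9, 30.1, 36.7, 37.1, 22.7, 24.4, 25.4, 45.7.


Formula: Mean = sum of lengths / count
Sum = 22.9 + 30.1 + 36.7 + 37.1 + 22.7 + 24.4 + 25.4 + 45.7
Sum = 245.0 mm
Mean = 245.0 / 8 = 30.63 mm

30.63 mm


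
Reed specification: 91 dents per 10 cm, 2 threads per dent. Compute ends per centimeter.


Formula: EPC = (dents per 10 cm * ends per dent) / 10
Step 1: Total ends per 10 cm = 91 * 2 = 182
Step 2: EPC = 182 / 10 = 18.2 ends/cm

18.2 ends/cm


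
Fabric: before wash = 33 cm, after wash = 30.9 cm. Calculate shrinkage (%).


Formula: Shrinkage% = ((L_before - L_after) / L_before) * 100
Step 1: Shrinkage = 33 - 30.9 = 2.1 cm
Step 2: Shrinkage% = (2.1 / 33) * 100
Step 3: Shrinkage% = 0.063636 * 100 = 6.3636% ≈ 6.4%

6.4%


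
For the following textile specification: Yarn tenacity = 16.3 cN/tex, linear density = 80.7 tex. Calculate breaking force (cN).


Formula: Breaking force = Tenacity * Linear density
F = 16.3 cN/tex * 80.7 tex
F = 1315.41 cN

1315.41 cN


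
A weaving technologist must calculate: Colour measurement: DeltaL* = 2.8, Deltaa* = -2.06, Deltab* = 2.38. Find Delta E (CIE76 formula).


Formula: Delta E = sqrt(dL*^2 + da*^2 + db*^2)
Step 1: dL*^2 = 2.8^2 = 7.84
Step 2: da*^2 = (-2.06)^2 = 4.2436
Step 3: db*^2 = 2.38^2 = 5.6644
Step 4: Sum = 7.84 + 4.2436 + 5.6644 = 17.748
Step 5: Delta E = sqrt(17.748) = 4.21

4.21 Delta E


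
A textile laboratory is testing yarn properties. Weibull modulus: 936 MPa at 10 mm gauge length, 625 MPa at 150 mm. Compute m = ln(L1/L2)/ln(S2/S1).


Formula: m = ln(L1/L2) / ln(S2/S1)
Step 1: ln(L1/L2) = ln(10/150) = -2.70805
Step 2: S2/S1 = 625/936 = 0.66774
Step 3: ln(S2/S1) = ln(0.66774) = -0.40386
Step 4: m = -2.70805 / -0.40386 = 6.71

6.71 (Weibull m)


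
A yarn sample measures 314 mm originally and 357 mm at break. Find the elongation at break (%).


Formula: Elongation (%) = ((L_break - L0) / L0) * 100
Step 1: Extension = 357 - 314 = 43 mm
Step 2: Elongation = (43 / 314) * 100
Step 3: Elongation = 0.136943 * 100 = 13.6943% ≈ 13.7%

13.7%


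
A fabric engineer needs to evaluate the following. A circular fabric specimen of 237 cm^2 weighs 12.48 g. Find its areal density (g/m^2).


Formula: GSM = mass_g / area_m2
Step 1: Convert area: 237 cm^2 = 237 / 10000 = 0.0237 m^2
Step 2: GSM = 12.48 g / 0.0237 m^2 = 526.6 g/m^2

526.6 g/m^2


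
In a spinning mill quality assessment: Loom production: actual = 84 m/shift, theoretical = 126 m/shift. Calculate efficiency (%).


Formula: Efficiency% = (Actual output / Theoretical output) * 100
Efficiency% = (84 / 126) * 100
Efficiency% = 0.666667 * 100 = 66.6667% ≈ 66.7%

66.7%


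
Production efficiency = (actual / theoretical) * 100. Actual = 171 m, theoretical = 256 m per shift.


Formula: Efficiency% = (Actual output / Theoretical output) * 100
Efficiency% = (171 / 256) * 100
Efficiency% = 0.667969 * 100 = 66.7969% ≈ 66.8%

66.8%


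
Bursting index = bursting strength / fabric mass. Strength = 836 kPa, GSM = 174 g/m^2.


Formula: Bursting Index = Bursting Strength / Fabric GSM
BI = 836 kPa / 174 g/m^2
BI = 4.805 kPa/(g/m^2)

4.805 kPa/(g/m^2)


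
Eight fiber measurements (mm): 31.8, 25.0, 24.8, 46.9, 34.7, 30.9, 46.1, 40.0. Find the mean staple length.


Formula: Mean = sum of lengths / count
Sum = 31.8 + 25.0 + 24.8 + 46.9 + 34.7 + 30.9 + 46.1 + 40.0
Sum = 280.2 mm
Mean = 280.2 / 8 = 35.03 mm

35.03 mm


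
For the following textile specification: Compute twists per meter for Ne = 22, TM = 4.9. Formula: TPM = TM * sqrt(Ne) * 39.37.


Formula: TPM = TM * sqrt(Ne) * 39.37
Step 1: sqrt(Ne) = sqrt(22) = 4.6904
Step 2: TM * sqrt(Ne) = 4.9 * 4.6904 = 22.983
Step 3: TPM = 22.983 * 39.37 = 905 twists/m

905 twists/m


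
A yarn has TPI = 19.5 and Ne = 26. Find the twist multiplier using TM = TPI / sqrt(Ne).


Formula: TM = TPI / sqrt(Ne)
Step 1: sqrt(Ne) = sqrt(26) = 5.099
Step 2: TM = 19.5 / 5.099 = 3.82

3.82 TM


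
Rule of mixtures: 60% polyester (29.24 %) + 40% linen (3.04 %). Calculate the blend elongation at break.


Formula: Blend property = (fraction_A * property_A) + (fraction_B * property_B)
Step 1: Contribution A = 60/100 * 29.24 % = 17.544 %
Step 2: Contribution B = 40/100 * 3.04 % = 1.216 %
Step 3: Blend elongation at break = 17.544 + 1.216 = 18.76 %

18.76 %


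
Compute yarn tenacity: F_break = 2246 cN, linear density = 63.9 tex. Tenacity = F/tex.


Formula: Tenacity = Breaking force / Linear density
Tenacity = 2246 cN / 63.9 tex
Tenacity = 35.15 cN/tex

35.15 cN/tex


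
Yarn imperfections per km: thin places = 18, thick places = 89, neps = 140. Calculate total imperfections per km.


Formula: Total = thin places + thick places + neps
Total = 18 + 89 + 140
Total = 247 imperfections/km

247 imperfections/km


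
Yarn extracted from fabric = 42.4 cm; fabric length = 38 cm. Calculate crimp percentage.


Formula: Crimp% = ((L_yarn - L_fabric) / L_fabric) * 100
Step 1: Extension = 42.4 - 38 = 4.4 cm
Step 2: Crimp% = (4.4 / 38) * 100
Step 3: Crimp% = 0.115789 * 100 = 11.5789% ≈ 11.6%

11.6%


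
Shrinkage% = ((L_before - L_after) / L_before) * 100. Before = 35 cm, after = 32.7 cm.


Formula: Shrinkage% = ((L_before - L_after) / L_before) * 100
Step 1: Shrinkage = 35 - 32.7 = 2.3 cm
Step 2: Shrinkage% = (2.3 / 35) * 100
Step 3: Shrinkage% = 0.065714 * 100 = 6.5714% ≈ 6.6%

6.6%


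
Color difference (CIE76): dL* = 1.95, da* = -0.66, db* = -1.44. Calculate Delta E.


Formula: Delta E = sqrt(dL*^2 + da*^2 + db*^2)
Step 1: dL*^2 = 1.95^2 = 3.8025
Step 2: da*^2 = (-0.66)^2 = 0.4356
Step 3: db*^2 = (-1.44)^2 = 2.0736
Step 4: Sum = 3.8025 + 0.4356 + 2.0736 = 6.3117
Step 5: Delta E = sqrt(6.3117) = 2.51

2.51 Delta E


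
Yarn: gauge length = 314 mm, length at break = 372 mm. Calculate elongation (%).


Formula: Elongation (%) = ((L_break - L0) / L0) * 100
Step 1: Extension = 372 - 314 = 58 mm
Step 2: Elongation = (58 / 314) * 100
Step 3: Elongation = 0.184713 * 100 = 18.4713% ≈ 18.5%

18.5%


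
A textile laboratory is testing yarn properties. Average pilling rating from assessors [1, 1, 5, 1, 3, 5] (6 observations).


Formula: Mean = sum / count
Sum = 1 + 1 + 5 + 1 + 3 + 5 = 16
Mean = 16 / 6 = 2.7

2.7


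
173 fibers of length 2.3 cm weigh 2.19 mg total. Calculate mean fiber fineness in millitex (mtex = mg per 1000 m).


Formula: fineness (mtex) = mass (mg) / total length (km) = (mass_mg / total_length_m) * 1000
Step 1: Convert fiber length: 2.3 cm = 0.023 m
Step 2: Total fiber length = 173 * 0.023 = 3.979 m
Step 3: Linear density = 2.19 mg / 3.979 m = 0.5504 mg/m
Step 4: fineness = 0.5504 * 1000 = 550.4 mtex

550.4 mtex


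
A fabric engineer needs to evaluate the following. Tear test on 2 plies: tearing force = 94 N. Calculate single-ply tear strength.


Formula: Per-ply strength = Total force / Number of plies
Per-ply = 94 N / 2
Per-ply = 47 N

47 N


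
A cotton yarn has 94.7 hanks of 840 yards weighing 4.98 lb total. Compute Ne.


Formula: Ne = hanks / mass_lb
Substituting: Ne = 94.7 / 4.98
Ne = 19.0

19.0 Ne


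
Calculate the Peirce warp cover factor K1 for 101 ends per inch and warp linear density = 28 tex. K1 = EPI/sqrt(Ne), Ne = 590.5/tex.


Formula: K1 = EPI / sqrt(Ne), with Ne = 590.5 / tex_warp
Step 1: Ne = 590.5 / 28 = 21.089
Step 2: sqrt(Ne) = sqrt(21.089) = 4.5923
Step 3: K1 = 101 / 4.5923 = 22.0

22.0


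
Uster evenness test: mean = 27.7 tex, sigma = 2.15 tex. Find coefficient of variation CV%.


Formula: CV% = (standard deviation / mean) * 100
Step 1: Ratio = 2.15 / 27.7 = 0.077617
Step 2: CV% = 0.077617 * 100 = 7.7617% ≈ 7.8%

7.8%


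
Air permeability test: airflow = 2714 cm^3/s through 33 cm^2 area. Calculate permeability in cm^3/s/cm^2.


Formula: Air Permeability = Airflow / Test Area
AP = 2714 cm^3/s / 33 cm^2
AP = 82.2 cm^3/s/cm^2

82.2 cm^3/s/cm^2


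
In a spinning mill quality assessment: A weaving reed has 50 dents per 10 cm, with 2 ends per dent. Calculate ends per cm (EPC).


Formula: EPC = (dents per 10 cm * ends per dent) / 10
Step 1: Total ends per 10 cm = 50 * 2 = 100
Step 2: EPC = 100 / 10 = 10.0 ends/cm

10.0 ends/cm


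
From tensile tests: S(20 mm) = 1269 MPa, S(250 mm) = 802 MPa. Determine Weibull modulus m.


Formula: m = ln(L1/L2) / ln(S2/S1)
Step 1: ln(L1/L2) = ln(20/250) = -2.52573
Step 2: S2/S1 = 802/1269 = 0.63199
Step 3: ln(S2/S1) = ln(0.63199) = -0.45888
Step 4: m = -2.52573 / -0.45888 = 5.50

5.50 (Weibull m)


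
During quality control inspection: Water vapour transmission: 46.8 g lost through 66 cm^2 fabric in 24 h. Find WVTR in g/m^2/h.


Formula: WVTR = mass_loss / (area * time)
Step 1: Convert area: 66 cm^2 = 0.0066 m^2
Step 2: WVTR = 46.8 g / (0.0066 m^2 * 24 h)
Step 3: WVTR = 46.8 / 0.1584 = 295.5 g/m^2/h

295.5 g/m^2/h


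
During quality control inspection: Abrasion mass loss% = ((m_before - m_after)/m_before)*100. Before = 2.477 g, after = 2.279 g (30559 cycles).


Formula: Mass loss% = ((m_before - m_after) / m_before) * 100
Step 1: Mass loss = 2.477 - 2.279 = 0.198 g
Step 2: Ratio = 0.198 / 2.477 = 0.0799354
Step 3: Mass loss% = 0.0799354 * 100 = 7.99354% ≈ 7.99%

7.99%


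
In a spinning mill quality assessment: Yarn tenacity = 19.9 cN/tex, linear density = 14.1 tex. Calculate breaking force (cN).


Formula: Breaking force = Tenacity * Linear density
F = 19.9 cN/tex * 14.1 tex
F = 280.59 cN

280.59 cN


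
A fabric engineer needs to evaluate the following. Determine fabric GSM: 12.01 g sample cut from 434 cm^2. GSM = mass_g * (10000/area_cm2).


Formula: GSM = mass_g / area_m2
Step 1: Convert area: 434 cm^2 = 434 / 10000 = 0.0434 m^2
Step 2: GSM = 12.01 g / 0.0434 m^2 = 276.7 g/m^2

276.7 g/m^2


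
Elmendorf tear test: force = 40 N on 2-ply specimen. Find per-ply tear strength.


Formula: Per-ply strength = Total force / Number of plies
Per-ply = 40 N / 2
Per-ply = 20 N

20 N


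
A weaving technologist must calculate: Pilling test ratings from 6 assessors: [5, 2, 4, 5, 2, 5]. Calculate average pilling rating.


Formula: Mean = sum / count
Sum = 5 + 2 + 4 + 5 + 2 + 5 = 23
Mean = 23 / 6 = 3.8

3.8


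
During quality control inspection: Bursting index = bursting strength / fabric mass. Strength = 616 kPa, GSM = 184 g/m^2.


Formula: Bursting Index = Bursting Strength / Fabric GSM
BI = 616 kPa / 184 g/m^2
BI = 3.348 kPa/(g/m^2)

3.348 kPa/(g/m^2)


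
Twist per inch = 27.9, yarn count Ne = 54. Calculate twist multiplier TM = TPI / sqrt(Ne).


Formula: TM = TPI / sqrt(Ne)
Step 1: sqrt(Ne) = sqrt(54) = 7.3485
Step 2: TM = 27.9 / 7.3485 = 3.80

3.80 TM


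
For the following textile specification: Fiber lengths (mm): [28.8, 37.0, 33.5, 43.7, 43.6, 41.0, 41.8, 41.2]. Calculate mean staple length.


Formula: Mean = sum of lengths / count
Sum = 28.8 + 37.0 + 33.5 + 43.7 + 43.6 + 41.0 + 41.8 + 41.2
Sum = 310.6 mm
Mean = 310.6 / 8 = 38.83 mm

38.83 mm


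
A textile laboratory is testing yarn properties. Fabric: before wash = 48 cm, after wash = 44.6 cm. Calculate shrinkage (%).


Formula: Shrinkage% = ((L_before - L_after) / L_before) * 100
Step 1: Shrinkage = 48 - 44.6 = 3.4 cm
Step 2: Shrinkage% = (3.4 / 48) * 100
Step 3: Shrinkage% = 0.070833 * 100 = 7.0833% ≈ 7.1%

7.1%


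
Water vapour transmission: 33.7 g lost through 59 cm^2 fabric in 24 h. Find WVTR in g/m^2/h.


Formula: WVTR = mass_loss / (area * time)
Step 1: Convert area: 59 cm^2 = 0.0059 m^2
Step 2: WVTR = 33.7 g / (0.0059 m^2 * 24 h)
Step 3: WVTR = 33.7 / 0.1416 = 238.0 g/m^2/h

238.0 g/m^2/h


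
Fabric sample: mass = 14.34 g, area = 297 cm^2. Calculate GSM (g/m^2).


Formula: GSM = mass_g / area_m2
Step 1: Convert area: 297 cm^2 = 297 / 10000 = 0.0297 m^2
Step 2: GSM = 14.34 g / 0.0297 m^2 = 482.8 g/m^2

482.8 g/m^2


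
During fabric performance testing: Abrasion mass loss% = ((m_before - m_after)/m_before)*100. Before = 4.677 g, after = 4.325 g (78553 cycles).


Formula: Mass loss% = ((m_before - m_after) / m_before) * 100
Step 1: Mass loss = 4.677 - 4.325 = 0.352 g
Step 2: Ratio = 0.352 / 4.677 = 0.0752619
Step 3: Mass loss% = 0.0752619 * 100 = 7.52619% ≈ 7.53%

7.53%


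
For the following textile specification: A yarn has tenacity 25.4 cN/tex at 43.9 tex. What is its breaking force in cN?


Formula: Breaking force = Tenacity * Linear density
F = 25.4 cN/tex * 43.9 tex
F = 1115.06 cN

1115.06 cN


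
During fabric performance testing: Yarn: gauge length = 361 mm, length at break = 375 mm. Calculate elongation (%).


Formula: Elongation (%) = ((L_break - L0) / L0) * 100
Step 1: Extension = 375 - 361 = 14 mm
Step 2: Elongation = (14 / 361) * 100
Step 3: Elongation = 0.038781 * 100 = 3.8781% ≈ 3.9%

3.9%


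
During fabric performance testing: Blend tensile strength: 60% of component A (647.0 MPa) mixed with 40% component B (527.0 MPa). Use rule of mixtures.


Formula: Blend property = (fraction_A * property_A) + (fraction_B * property_B)
Step 1: Contribution A = 60/100 * 647.0 MPa = 388.2 MPa
Step 2: Contribution B = 40/100 * 527.0 MPa = 210.8 MPa
Step 3: Blend tensile strength = 388.2 + 210.8 = 599.0 MPa

599.0 MPa


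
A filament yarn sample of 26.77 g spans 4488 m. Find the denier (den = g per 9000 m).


Formula: den = (mass_g / length_m) * 9000
Substituting: den = (26.77 / 4488) * 9000
Intermediate: 26.77 / 4488 = 0.0059648 g/m
den = 0.0059648 * 9000 = 53.7 denier

53.7 denier


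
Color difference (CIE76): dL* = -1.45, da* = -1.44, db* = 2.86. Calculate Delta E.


Formula: Delta E = sqrt(dL*^2 + da*^2 + db*^2)
Step 1: dL*^2 = (-1.45)^2 = 2.1025
Step 2: da*^2 = (-1.44)^2 = 2.0736
Step 3: db*^2 = 2.86^2 = 8.1796
Step 4: Sum = 2.1025 + 2.0736 + 8.1796 = 12.3557
Step 5: Delta E = sqrt(12.3557) = 3.52

3.52 Delta E


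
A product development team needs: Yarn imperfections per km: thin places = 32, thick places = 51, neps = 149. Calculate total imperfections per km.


Formula: Total = thin places + thick places + neps
Total = 32 + 51 + 149
Total = 232 imperfections/km

232 imperfections/km


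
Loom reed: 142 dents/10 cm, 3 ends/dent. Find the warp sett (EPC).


Formula: EPC = (dents per 10 cm * ends per dent) / 10
Step 1: Total ends per 10 cm = 142 * 3 = 426
Step 2: EPC = 426 / 10 = 42.6 ends/cm

42.6 ends/cm


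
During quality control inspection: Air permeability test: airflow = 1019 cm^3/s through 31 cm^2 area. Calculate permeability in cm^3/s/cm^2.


Formula: Air Permeability = Airflow / Test Area
AP = 1019 cm^3/s / 31 cm^2
AP = 32.9 cm^3/s/cm^2

32.9 cm^3/s/cm^2


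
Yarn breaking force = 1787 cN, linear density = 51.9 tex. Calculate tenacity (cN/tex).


Formula: Tenacity = Breaking force / Linear density
Tenacity = 1787 cN / 51.9 tex
Tenacity = 34.43 cN/tex

34.43 cN/tex


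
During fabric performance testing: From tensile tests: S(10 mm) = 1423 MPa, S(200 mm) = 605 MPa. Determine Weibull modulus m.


Formula: m = ln(L1/L2) / ln(S2/S1)
Step 1: ln(L1/L2) = ln(10/200) = -2.99573
Step 2: S2/S1 = 605/1423 = 0.42516
Step 3: ln(S2/S1) = ln(0.42516) = -0.85529
Step 4: m = -2.99573 / -0.85529 = 3.50

3.50 (Weibull m)


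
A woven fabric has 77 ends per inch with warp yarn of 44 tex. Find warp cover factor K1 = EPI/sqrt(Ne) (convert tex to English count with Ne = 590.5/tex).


Formula: K1 = EPI / sqrt(Ne), with Ne = 590.5 / tex_warp
Step 1: Ne = 590.5 / 44 = 13.42
Step 2: sqrt(Ne) = sqrt(13.42) = 3.6633
Step 3: K1 = 77 / 3.6633 = 21.0

21.0


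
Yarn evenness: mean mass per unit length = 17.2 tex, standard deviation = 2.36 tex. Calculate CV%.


Formula: CV% = (standard deviation / mean) * 100
Step 1: Ratio = 2.36 / 17.2 = 0.137209
Step 2: CV% = 0.137209 * 100 = 13.7209% ≈ 13.7%

13.7%


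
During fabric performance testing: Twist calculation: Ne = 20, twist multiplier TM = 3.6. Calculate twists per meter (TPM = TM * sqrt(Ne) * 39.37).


Formula: TPM = TM * sqrt(Ne) * 39.37
Step 1: sqrt(Ne) = sqrt(20) = 4.4721
Step 2: TM * sqrt(Ne) = 3.6 * 4.4721 = 16.0996
Step 3: TPM = 16.0996 * 39.37 = 634 twists/m

634 twists/m


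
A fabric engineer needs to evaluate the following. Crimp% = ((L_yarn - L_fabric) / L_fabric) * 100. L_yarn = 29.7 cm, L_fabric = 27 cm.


Formula: Crimp% = ((L_yarn - L_fabric) / L_fabric) * 100
Step 1: Extension = 29.7 - 27 = 2.7 cm
Step 2: Crimp% = (2.7 / 27) * 100
Step 3: Crimp% = 0.1 * 100 = 10.0%

10.0%


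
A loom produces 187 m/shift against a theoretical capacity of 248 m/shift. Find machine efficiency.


Formula: Efficiency% = (Actual output / Theoretical output) * 100
Efficiency% = (187 / 248) * 100
Efficiency% = 0.754032 * 100 = 75.4032% ≈ 75.4%

75.4%


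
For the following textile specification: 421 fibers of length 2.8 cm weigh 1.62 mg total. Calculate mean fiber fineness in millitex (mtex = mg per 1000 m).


Formula: fineness (mtex) = mass (mg) / total length (km) = (mass_mg / total_length_m) * 1000
Step 1: Convert fiber length: 2.8 cm = 0.028 m
Step 2: Total fiber length = 421 * 0.028 = 11.788 m
Step 3: Linear density = 1.62 mg / 11.788 m = 0.1374 mg/m
Step 4: fineness = 0.1374 * 1000 = 137.4 mtex

137.4 mtex


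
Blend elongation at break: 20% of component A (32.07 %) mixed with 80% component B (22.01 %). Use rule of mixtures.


Formula: Blend property = (fraction_A * property_A) + (fraction_B * property_B)
Step 1: Contribution A = 20/100 * 32.07 % = 6.414 %
Step 2: Contribution B = 80/100 * 22.01 % = 17.608 %
Step 3: Blend elongation at break = 6.414 + 17.608 = 24.022 %

24.022 %


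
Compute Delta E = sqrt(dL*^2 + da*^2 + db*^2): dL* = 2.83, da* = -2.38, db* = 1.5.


Formula: Delta E = sqrt(dL*^2 + da*^2 + db*^2)
Step 1: dL*^2 = 2.83^2 = 8.0089
Step 2: da*^2 = (-2.38)^2 = 5.6644
Step 3: db*^2 = 1.5^2 = 2.25
Step 4: Sum = 8.0089 + 5.6644 + 2.25 = 15.9233
Step 5: Delta E = sqrt(15.9233) = 3.99

3.99 Delta E


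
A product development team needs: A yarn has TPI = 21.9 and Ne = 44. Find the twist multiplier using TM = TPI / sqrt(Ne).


Formula: TM = TPI / sqrt(Ne)
Step 1: sqrt(Ne) = sqrt(44) = 6.6332
Step 2: TM = 21.9 / 6.6332 = 3.30

3.30 TM


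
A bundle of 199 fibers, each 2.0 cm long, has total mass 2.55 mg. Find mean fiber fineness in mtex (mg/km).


Formula: fineness (mtex) = mass (mg) / total length (km) = (mass_mg / total_length_m) * 1000
Step 1: Convert fiber length: 2.0 cm = 0.02 m
Step 2: Total fiber length = 199 * 0.02 = 3.98 m
Step 3: Linear density = 2.55 mg / 3.98 m = 0.6407 mg/m
Step 4: fineness = 0.6407 * 1000 = 640.7 mtex

640.7 mtex


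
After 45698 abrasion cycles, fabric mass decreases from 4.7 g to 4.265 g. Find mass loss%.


Formula: Mass loss% = ((m_before - m_after) / m_before) * 100
Step 1: Mass loss = 4.7 - 4.265 = 0.435 g
Step 2: Ratio = 0.435 / 4.7 = 0.0925532
Step 3: Mass loss% = 0.0925532 * 100 = 9.25532% ≈ 9.26%

9.26%


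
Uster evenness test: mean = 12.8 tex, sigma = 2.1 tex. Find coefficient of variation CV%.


Formula: CV% = (standard deviation / mean) * 100
Step 1: Ratio = 2.1 / 12.8 = 0.164063
Step 2: CV% = 0.164063 * 100 = 16.4063% ≈ 16.4%

16.4%


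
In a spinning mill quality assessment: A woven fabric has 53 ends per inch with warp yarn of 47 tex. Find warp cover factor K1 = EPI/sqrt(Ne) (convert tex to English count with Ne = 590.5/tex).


Formula: K1 = EPI / sqrt(Ne), with Ne = 590.5 / tex_warp
Step 1: Ne = 590.5 / 47 = 12.564
Step 2: sqrt(Ne) = sqrt(12.564) = 3.5446
Step 3: K1 = 53 / 3.5446 = 15.0

15.0


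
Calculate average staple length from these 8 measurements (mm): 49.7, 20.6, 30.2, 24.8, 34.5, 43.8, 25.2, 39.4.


Formula: Mean = sum of lengths / count
Sum = 49.7 + 20.6 + 30.2 + 24.8 + 34.5 + 43.8 + 25.2 + 39.4
Sum = 268.2 mm
Mean = 268.2 / 8 = 33.53 mm

33.53 mm


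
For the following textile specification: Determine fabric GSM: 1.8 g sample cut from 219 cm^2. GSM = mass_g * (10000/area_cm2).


Formula: GSM = mass_g / area_m2
Step 1: Convert area: 219 cm^2 = 219 / 10000 = 0.0219 m^2
Step 2: GSM = 1.8 g / 0.0219 m^2 = 82.2 g/m^2

82.2 g/m^2


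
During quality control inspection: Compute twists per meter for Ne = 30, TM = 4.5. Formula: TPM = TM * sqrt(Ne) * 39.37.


Formula: TPM = TM * sqrt(Ne) * 39.37
Step 1: sqrt(Ne) = sqrt(30) = 5.4772
Step 2: TM * sqrt(Ne) = 4.5 * 5.4772 = 24.6474
Step 3: TPM = 24.6474 * 39.37 = 970 twists/m

970 twists/m


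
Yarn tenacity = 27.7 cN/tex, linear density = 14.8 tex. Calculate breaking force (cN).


Formula: Breaking force = Tenacity * Linear density
F = 27.7 cN/tex * 14.8 tex
F = 409.96 cN

409.96 cN


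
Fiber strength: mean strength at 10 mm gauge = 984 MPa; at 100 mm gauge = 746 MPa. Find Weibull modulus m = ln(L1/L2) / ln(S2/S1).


Formula: m = ln(L1/L2) / ln(S2/S1)
Step 1: ln(L1/L2) = ln(10/100) = -2.30259
Step 2: S2/S1 = 746/984 = 0.75813
Step 3: ln(S2/S1) = ln(0.75813) = -0.27690
Step 4: m = -2.30259 / -0.27690 = 8.32

8.32 (Weibull m)


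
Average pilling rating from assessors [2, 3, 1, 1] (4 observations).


Formula: Mean = sum / count
Sum = 2 + 3 + 1 + 1 = 7
Mean = 7 / 4 = 1.8

1.8


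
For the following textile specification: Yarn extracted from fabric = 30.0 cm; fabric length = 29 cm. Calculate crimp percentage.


Formula: Crimp% = ((L_yarn - L_fabric) / L_fabric) * 100
Step 1: Extension = 30.0 - 29 = 1.0 cm
Step 2: Crimp% = (1.0 / 29) * 100
Step 3: Crimp% = 0.034483 * 100 = 3.4483% ≈ 3.4%

3.4%


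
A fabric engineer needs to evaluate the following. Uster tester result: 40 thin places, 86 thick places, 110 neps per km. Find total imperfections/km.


Formula: Total = thin places + thick places + neps
Total = 40 + 86 + 110
Total = 236 imperfections/km

236 imperfections/km


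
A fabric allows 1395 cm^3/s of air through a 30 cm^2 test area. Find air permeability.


Formula: Air Permeability = Airflow / Test Area
AP = 1395 cm^3/s / 30 cm^2
AP = 46.5 cm^3/s/cm^2

46.5 cm^3/s/cm^2


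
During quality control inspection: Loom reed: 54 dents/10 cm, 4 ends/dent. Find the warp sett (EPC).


Formula: EPC = (dents per 10 cm * ends per dent) / 10
Step 1: Total ends per 10 cm = 54 * 4 = 216
Step 2: EPC = 216 / 10 = 21.6 ends/cm

21.6 ends/cm


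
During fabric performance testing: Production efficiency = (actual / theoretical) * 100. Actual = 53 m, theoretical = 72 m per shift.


Formula: Efficiency% = (Actual output / Theoretical output) * 100
Efficiency% = (53 / 72) * 100
Efficiency% = 0.736111 * 100 = 73.6111% ≈ 73.6%

73.6%


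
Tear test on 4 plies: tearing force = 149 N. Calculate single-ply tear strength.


Formula: Per-ply strength = Total force / Number of plies
Per-ply = 149 N / 4
Per-ply = 37.25 N

37.25 N


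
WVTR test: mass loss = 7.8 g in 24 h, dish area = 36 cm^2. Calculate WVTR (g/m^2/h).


Formula: WVTR = mass_loss / (area * time)
Step 1: Convert area: 36 cm^2 = 0.0036 m^2
Step 2: WVTR = 7.8 g / (0.0036 m^2 * 24 h)
Step 3: WVTR = 7.8 / 0.0864 = 90.3 g/m^2/h

90.3 g/m^2/h


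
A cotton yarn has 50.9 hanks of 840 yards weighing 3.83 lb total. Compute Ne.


Formula: Ne = hanks / mass_lb
Substituting: Ne = 50.9 / 3.83
Ne = 13.3

13.3 Ne


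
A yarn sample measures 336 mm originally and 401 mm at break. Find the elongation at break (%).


Formula: Elongation (%) = ((L_break - L0) / L0) * 100
Step 1: Extension = 401 - 336 = 65 mm
Step 2: Elongation = (65 / 336) * 100
Step 3: Elongation = 0.193452 * 100 = 19.3452% ≈ 19.3%

19.3%


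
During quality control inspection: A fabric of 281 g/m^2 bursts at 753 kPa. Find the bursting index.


Formula: Bursting Index = Bursting Strength / Fabric GSM
BI = 753 kPa / 281 g/m^2
BI = 2.680 kPa/(g/m^2)

2.680 kPa/(g/m^2)


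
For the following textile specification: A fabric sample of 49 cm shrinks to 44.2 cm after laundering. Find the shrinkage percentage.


Formula: Shrinkage% = ((L_before - L_after) / L_before) * 100
Step 1: Shrinkage = 49 - 44.2 = 4.8 cm
Step 2: Shrinkage% = (4.8 / 49) * 100
Step 3: Shrinkage% = 0.097959 * 100 = 9.7959% ≈ 9.8%

9.8%


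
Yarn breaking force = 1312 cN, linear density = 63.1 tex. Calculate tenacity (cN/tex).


Formula: Tenacity = Breaking force / Linear density
Tenacity = 1312 cN / 63.1 tex
Tenacity = 20.79 cN/tex

20.79 cN/tex


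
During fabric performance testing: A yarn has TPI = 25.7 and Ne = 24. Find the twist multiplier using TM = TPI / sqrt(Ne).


Formula: TM = TPI / sqrt(Ne)
Step 1: sqrt(Ne) = sqrt(24) = 4.899
Step 2: TM = 25.7 / 4.899 = 5.25

5.25 TM


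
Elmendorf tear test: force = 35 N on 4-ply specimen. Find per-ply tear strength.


Formula: Per-ply strength = Total force / Number of plies
Per-ply = 35 N / 4
Per-ply = 8.75 N

8.75 N


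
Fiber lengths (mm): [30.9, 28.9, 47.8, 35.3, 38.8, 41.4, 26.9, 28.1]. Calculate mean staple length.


Formula: Mean = sum of lengths / count
Sum = 30.9 + 28.9 + 47.8 + 35.3 + 38.8 + 41.4 + 26.9 + 28.1
Sum = 278.1 mm
Mean = 278.1 / 8 = 34.76 mm

34.76 mm


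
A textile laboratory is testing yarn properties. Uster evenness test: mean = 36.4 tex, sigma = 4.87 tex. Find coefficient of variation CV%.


Formula: CV% = (standard deviation / mean) * 100
Step 1: Ratio = 4.87 / 36.4 = 0.133791
Step 2: CV% = 0.133791 * 100 = 13.3791% ≈ 13.4%

13.4%


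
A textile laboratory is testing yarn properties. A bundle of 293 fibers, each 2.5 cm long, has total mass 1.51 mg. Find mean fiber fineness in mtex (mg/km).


Formula: fineness (mtex) = mass (mg) / total length (km) = (mass_mg / total_length_m) * 1000
Step 1: Convert fiber length: 2.5 cm = 0.025 m
Step 2: Total fiber length = 293 * 0.025 = 7.325 m
Step 3: Linear density = 1.51 mg / 7.325 m = 0.2061 mg/m
Step 4: fineness = 0.2061 * 1000 = 206.1 mtex

206.1 mtex


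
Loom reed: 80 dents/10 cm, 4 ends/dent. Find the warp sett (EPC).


Formula: EPC = (dents per 10 cm * ends per dent) / 10
Step 1: Total ends per 10 cm = 80 * 4 = 320
Step 2: EPC = 320 / 10 = 32.0 ends/cm

32.0 ends/cm


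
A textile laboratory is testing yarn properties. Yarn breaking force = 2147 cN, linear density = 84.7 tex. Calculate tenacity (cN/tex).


Formula: Tenacity = Breaking force / Linear density
Tenacity = 2147 cN / 84.7 tex
Tenacity = 25.35 cN/tex

25.35 cN/tex


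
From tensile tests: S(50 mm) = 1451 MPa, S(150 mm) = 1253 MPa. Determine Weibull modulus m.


Formula: m = ln(L1/L2) / ln(S2/S1)
Step 1: ln(L1/L2) = ln(50/150) = -1.09861
Step 2: S2/S1 = 1253/1451 = 0.86354
Step 3: ln(S2/S1) = ln(0.86354) = -0.14672
Step 4: m = -1.09861 / -0.14672 = 7.49

7.49 (Weibull m)


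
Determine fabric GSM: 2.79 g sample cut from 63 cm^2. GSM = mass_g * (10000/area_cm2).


Formula: GSM = mass_g / area_m2
Step 1: Convert area: 63 cm^2 = 63 / 10000 = 0.0063 m^2
Step 2: GSM = 2.79 g / 0.0063 m^2 = 442.9 g/m^2

442.9 g/m^2


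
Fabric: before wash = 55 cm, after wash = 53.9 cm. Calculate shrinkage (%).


Formula: Shrinkage% = ((L_before - L_after) / L_before) * 100
Step 1: Shrinkage = 55 - 53.9 = 1.1 cm
Step 2: Shrinkage% = (1.1 / 55) * 100
Step 3: Shrinkage% = 0.02 * 100 = 2.0%

2.0%


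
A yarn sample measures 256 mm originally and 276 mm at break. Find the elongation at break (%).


Formula: Elongation (%) = ((L_break - L0) / L0) * 100
Step 1: Extension = 276 - 256 = 20 mm
Step 2: Elongation = (20 / 256) * 100
Step 3: Elongation = 0.078125 * 100 = 7.8125% ≈ 7.8%

7.8%


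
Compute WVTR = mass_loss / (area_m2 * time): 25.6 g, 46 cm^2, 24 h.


Formula: WVTR = mass_loss / (area * time)
Step 1: Convert area: 46 cm^2 = 0.0046 m^2
Step 2: WVTR = 25.6 g / (0.0046 m^2 * 24 h)
Step 3: WVTR = 25.6 / 0.1104 = 231.9 g/m^2/h

231.9 g/m^2/h


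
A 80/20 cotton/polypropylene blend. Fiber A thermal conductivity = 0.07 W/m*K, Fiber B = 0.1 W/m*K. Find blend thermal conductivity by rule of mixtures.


Formula: Blend property = (fraction_A * property_A) + (fraction_B * property_B)
Step 1: Contribution A = 80/100 * 0.07 W/m*K = 0.056 W/m*K
Step 2: Contribution B = 20/100 * 0.1 W/m*K = 0.02 W/m*K
Step 3: Blend thermal conductivity = 0.056 + 0.02 = 0.076 W/m*K

0.076 W/m*K


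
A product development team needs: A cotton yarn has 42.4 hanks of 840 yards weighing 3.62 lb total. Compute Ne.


Formula: Ne = hanks / mass_lb
Substituting: Ne = 42.4 / 3.62
Ne = 11.7

11.7 Ne


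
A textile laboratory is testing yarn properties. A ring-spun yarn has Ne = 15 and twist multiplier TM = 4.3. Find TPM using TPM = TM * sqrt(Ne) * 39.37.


Formula: TPM = TM * sqrt(Ne) * 39.37
Step 1: sqrt(Ne) = sqrt(15) = 3.873
Step 2: TM * sqrt(Ne) = 4.3 * 3.873 = 16.6539
Step 3: TPM = 16.6539 * 39.37 = 656 twists/m

656 twists/m


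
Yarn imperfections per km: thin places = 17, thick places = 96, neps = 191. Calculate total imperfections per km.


Formula: Total = thin places + thick places + neps
Total = 17 + 96 + 191
Total = 304 imperfections/km

304 imperfections/km


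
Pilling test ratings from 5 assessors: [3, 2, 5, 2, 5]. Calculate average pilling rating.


Formula: Mean = sum / count
Sum = 3 + 2 + 5 + 2 + 5 = 17
Mean = 17 / 5 = 3.4

3.4


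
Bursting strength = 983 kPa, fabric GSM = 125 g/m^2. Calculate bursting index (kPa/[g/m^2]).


Formula: Bursting Index = Bursting Strength / Fabric GSM
BI = 983 kPa / 125 g/m^2
BI = 7.864 kPa/(g/m^2)

7.864 kPa/(g/m^2)


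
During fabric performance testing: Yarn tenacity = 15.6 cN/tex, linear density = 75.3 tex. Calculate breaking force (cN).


Formula: Breaking force = Tenacity * Linear density
F = 15.6 cN/tex * 75.3 tex
F = 1174.68 cN

1174.68 cN


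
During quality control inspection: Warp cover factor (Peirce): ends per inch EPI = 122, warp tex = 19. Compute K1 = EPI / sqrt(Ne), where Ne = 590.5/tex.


Formula: K1 = EPI / sqrt(Ne), with Ne = 590.5 / tex_warp
Step 1: Ne = 590.5 / 19 = 31.079
Step 2: sqrt(Ne) = sqrt(31.079) = 5.5749
Step 3: K1 = 122 / 5.5749 = 21.9

21.9


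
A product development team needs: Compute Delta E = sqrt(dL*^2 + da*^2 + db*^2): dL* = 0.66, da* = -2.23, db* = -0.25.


Formula: Delta E = sqrt(dL*^2 + da*^2 + db*^2)
Step 1: dL*^2 = 0.66^2 = 0.4356
Step 2: da*^2 = (-2.23)^2 = 4.9729
Step 3: db*^2 = (-0.25)^2 = 0.0625
Step 4: Sum = 0.4356 + 4.9729 + 0.0625 = 5.471
Step 5: Delta E = sqrt(5.471) = 2.34

2.34 Delta E


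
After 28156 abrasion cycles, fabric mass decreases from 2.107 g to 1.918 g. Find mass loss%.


Formula: Mass loss% = ((m_before - m_after) / m_before) * 100
Step 1: Mass loss = 2.107 - 1.918 = 0.189 g
Step 2: Ratio = 0.189 / 2.107 = 0.089701
Step 3: Mass loss% = 0.089701 * 100 = 8.9701% ≈ 8.97%

8.97%


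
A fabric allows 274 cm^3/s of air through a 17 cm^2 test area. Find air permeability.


Formula: Air Permeability = Airflow / Test Area
AP = 274 cm^3/s / 17 cm^2
AP = 16.1 cm^3/s/cm^2

16.1 cm^3/s/cm^2


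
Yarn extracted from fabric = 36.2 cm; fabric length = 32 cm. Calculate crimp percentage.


Formula: Crimp% = ((L_yarn - L_fabric) / L_fabric) * 100
Step 1: Extension = 36.2 - 32 = 4.2 cm
Step 2: Crimp% = (4.2 / 32) * 100
Step 3: Crimp% = 0.13125 * 100 = 13.125% ≈ 13.1%

13.1%


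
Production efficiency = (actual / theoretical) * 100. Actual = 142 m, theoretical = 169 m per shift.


Formula: Efficiency% = (Actual output / Theoretical output) * 100
Efficiency% = (142 / 169) * 100
Efficiency% = 0.840237 * 100 = 84.0237% ≈ 84.0%

84.0%


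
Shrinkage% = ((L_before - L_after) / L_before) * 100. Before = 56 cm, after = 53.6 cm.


Formula: Shrinkage% = ((L_before - L_after) / L_before) * 100
Step 1: Shrinkage = 56 - 53.6 = 2.4 cm
Step 2: Shrinkage% = (2.4 / 56) * 100
Step 3: Shrinkage% = 0.042857 * 100 = 4.2857% ≈ 4.3%

4.3%


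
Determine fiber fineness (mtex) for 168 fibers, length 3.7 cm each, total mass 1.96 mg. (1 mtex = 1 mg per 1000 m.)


Formula: fineness (mtex) = mass (mg) / total length (km) = (mass_mg / total_length_m) * 1000
Step 1: Convert fiber length: 3.7 cm = 0.037 m
Step 2: Total fiber length = 168 * 0.037 = 6.216 m
Step 3: Linear density = 1.96 mg / 6.216 m = 0.3153 mg/m
Step 4: fineness = 0.3153 * 1000 = 315.3 mtex

315.3 mtex


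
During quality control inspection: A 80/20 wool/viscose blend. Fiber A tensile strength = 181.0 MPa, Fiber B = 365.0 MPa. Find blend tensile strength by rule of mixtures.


Formula: Blend property = (fraction_A * property_A) + (fraction_B * property_B)
Step 1: Contribution A = 80/100 * 181.0 MPa = 144.8 MPa
Step 2: Contribution B = 20/100 * 365.0 MPa = 73.0 MPa
Step 3: Blend tensile strength = 144.8 + 73.0 = 217.8 MPa

217.8 MPa


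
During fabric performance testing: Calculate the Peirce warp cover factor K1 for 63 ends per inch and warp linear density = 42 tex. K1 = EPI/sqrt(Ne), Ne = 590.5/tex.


Formula: K1 = EPI / sqrt(Ne), with Ne = 590.5 / tex_warp
Step 1: Ne = 590.5 / 42 = 14.06
Step 2: sqrt(Ne) = sqrt(14.06) = 3.7497
Step 3: K1 = 63 / 3.7497 = 16.8

16.8


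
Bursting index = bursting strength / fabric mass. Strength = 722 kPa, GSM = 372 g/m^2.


Formula: Bursting Index = Bursting Strength / Fabric GSM
BI = 722 kPa / 372 g/m^2
BI = 1.941 kPa/(g/m^2)

1.941 kPa/(g/m^2)


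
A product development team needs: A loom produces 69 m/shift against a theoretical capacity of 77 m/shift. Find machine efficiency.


Formula: Efficiency% = (Actual output / Theoretical output) * 100
Efficiency% = (69 / 77) * 100
Efficiency% = 0.896104 * 100 = 89.6104% ≈ 89.6%

89.6%


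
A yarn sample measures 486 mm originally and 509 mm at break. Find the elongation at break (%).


Formula: Elongation (%) = ((L_break - L0) / L0) * 100
Step 1: Extension = 509 - 486 = 23 mm
Step 2: Elongation = (23 / 486) * 100
Step 3: Elongation = 0.047325 * 100 = 4.7325% ≈ 4.7%

4.7%


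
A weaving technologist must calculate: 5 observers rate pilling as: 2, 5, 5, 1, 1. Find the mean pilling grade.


Formula: Mean = sum / count
Sum = 2 + 5 + 5 + 1 + 1 = 14
Mean = 14 / 5 = 2.8

2.8


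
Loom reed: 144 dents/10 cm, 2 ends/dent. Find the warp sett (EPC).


Formula: EPC = (dents per 10 cm * ends per dent) / 10
Step 1: Total ends per 10 cm = 144 * 2 = 288
Step 2: EPC = 288 / 10 = 28.8 ends/cm

28.8 ends/cm


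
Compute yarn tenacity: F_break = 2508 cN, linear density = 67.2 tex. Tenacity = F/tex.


Formula: Tenacity = Breaking force / Linear density
Tenacity = 2508 cN / 67.2 tex
Tenacity = 37.32 cN/tex

37.32 cN/tex


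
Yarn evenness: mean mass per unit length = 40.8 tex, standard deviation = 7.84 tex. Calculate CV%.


Formula: CV% = (standard deviation / mean) * 100
Step 1: Ratio = 7.84 / 40.8 = 0.192157
Step 2: CV% = 0.192157 * 100 = 19.2157% ≈ 19.2%

19.2%


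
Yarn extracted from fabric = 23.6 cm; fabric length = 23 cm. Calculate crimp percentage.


Formula: Crimp% = ((L_yarn - L_fabric) / L_fabric) * 100
Step 1: Extension = 23.6 - 23 = 0.6 cm
Step 2: Crimp% = (0.6 / 23) * 100
Step 3: Crimp% = 0.026087 * 100 = 2.6087% ≈ 2.6%

2.6%


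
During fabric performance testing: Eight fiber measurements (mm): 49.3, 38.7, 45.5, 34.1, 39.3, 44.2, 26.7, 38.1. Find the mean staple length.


Formula: Mean = sum of lengths / count
Sum = 49.3 + 38.7 + 45.5 + 34.1 + 39.3 + 44.2 + 26.7 + 38.1
Sum = 315.9 mm
Mean = 315.9 / 8 = 39.49 mm

39.49 mm


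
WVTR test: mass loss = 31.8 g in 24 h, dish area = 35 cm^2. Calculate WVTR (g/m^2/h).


Formula: WVTR = mass_loss / (area * time)
Step 1: Convert area: 35 cm^2 = 0.0035 m^2
Step 2: WVTR = 31.8 g / (0.0035 m^2 * 24 h)
Step 3: WVTR = 31.8 / 0.084 = 378.6 g/m^2/h

378.6 g/m^2/h


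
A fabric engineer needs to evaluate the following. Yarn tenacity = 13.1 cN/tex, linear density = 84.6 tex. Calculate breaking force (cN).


Formula: Breaking force = Tenacity * Linear density
F = 13.1 cN/tex * 84.6 tex
F = 1108.26 cN

1108.26 cN


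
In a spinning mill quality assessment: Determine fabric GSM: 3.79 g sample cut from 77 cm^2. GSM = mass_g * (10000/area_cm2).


Formula: GSM = mass_g / area_m2
Step 1: Convert area: 77 cm^2 = 77 / 10000 = 0.0077 m^2
Step 2: GSM = 3.79 g / 0.0077 m^2 = 492.2 g/m^2

492.2 g/m^2


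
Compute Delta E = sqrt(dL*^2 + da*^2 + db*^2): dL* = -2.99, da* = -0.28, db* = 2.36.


Formula: Delta E = sqrt(dL*^2 + da*^2 + db*^2)
Step 1: dL*^2 = (-2.99)^2 = 8.9401
Step 2: da*^2 = (-0.28)^2 = 0.0784
Step 3: db*^2 = 2.36^2 = 5.5696
Step 4: Sum = 8.9401 + 0.0784 + 5.5696 = 14.5881
Step 5: Delta E = sqrt(14.5881) = 3.82

3.82 Delta E


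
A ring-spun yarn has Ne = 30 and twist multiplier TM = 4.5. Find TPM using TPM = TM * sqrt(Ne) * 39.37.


Formula: TPM = TM * sqrt(Ne) * 39.37
Step 1: sqrt(Ne) = sqrt(30) = 5.4772
Step 2: TM * sqrt(Ne) = 4.5 * 5.4772 = 24.6474
Step 3: TPM = 24.6474 * 39.37 = 970 twists/m

970 twists/m


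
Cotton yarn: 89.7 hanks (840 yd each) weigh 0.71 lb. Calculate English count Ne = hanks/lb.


Formula: Ne = hanks / mass_lb
Substituting: Ne = 89.7 / 0.71
Ne = 126.3

126.3 Ne


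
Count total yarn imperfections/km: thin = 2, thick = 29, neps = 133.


Formula: Total = thin places + thick places + neps
Total = 2 + 29 + 133
Total = 164 imperfections/km

164 imperfections/km


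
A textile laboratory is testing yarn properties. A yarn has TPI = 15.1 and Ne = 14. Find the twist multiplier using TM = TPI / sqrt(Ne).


Formula: TM = TPI / sqrt(Ne)
Step 1: sqrt(Ne) = sqrt(14) = 3.7417
Step 2: TM = 15.1 / 3.7417 = 4.04

4.04 TM


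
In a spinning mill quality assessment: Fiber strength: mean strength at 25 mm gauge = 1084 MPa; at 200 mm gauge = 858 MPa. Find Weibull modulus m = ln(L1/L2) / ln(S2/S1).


Formula: m = ln(L1/L2) / ln(S2/S1)
Step 1: ln(L1/L2) = ln(25/200) = -2.07944
Step 2: S2/S1 = 858/1084 = 0.79151
Step 3: ln(S2/S1) = ln(0.79151) = -0.23381
Step 4: m = -2.07944 / -0.23381 = 8.89

8.89 (Weibull m)


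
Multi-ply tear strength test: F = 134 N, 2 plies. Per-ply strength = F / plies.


Formula: Per-ply strength = Total force / Number of plies
Per-ply = 134 N / 2
Per-ply = 67 N

67 N


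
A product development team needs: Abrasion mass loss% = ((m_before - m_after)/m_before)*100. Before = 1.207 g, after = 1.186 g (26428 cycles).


Formula: Mass loss% = ((m_before - m_after) / m_before) * 100
Step 1: Mass loss = 1.207 - 1.186 = 0.021 g
Step 2: Ratio = 0.021 / 1.207 = 0.0173985
Step 3: Mass loss% = 0.0173985 * 100 = 1.73985% ≈ 1.74%

1.74%


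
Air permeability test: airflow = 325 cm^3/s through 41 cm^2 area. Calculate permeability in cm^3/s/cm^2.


Formula: Air Permeability = Airflow / Test Area
AP = 325 cm^3/s / 41 cm^2
AP = 7.9 cm^3/s/cm^2

7.9 cm^3/s/cm^2


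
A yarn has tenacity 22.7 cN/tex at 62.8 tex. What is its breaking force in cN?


Formula: Breaking force = Tenacity * Linear density
F = 22.7 cN/tex * 62.8 tex
F = 1425.56 cN

1425.56 cN


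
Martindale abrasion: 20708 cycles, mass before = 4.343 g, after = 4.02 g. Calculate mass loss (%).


Formula: Mass loss% = ((m_before - m_after) / m_before) * 100
Step 1: Mass loss = 4.343 - 4.02 = 0.323 g
Step 2: Ratio = 0.323 / 4.343 = 0.0743726
Step 3: Mass loss% = 0.0743726 * 100 = 7.43726% ≈ 7.44%

7.44%


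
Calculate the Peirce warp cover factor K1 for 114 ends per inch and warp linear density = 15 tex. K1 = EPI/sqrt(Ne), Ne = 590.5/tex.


Formula: K1 = EPI / sqrt(Ne), with Ne = 590.5 / tex_warp
Step 1: Ne = 590.5 / 15 = 39.367
Step 2: sqrt(Ne) = sqrt(39.367) = 6.2743
Step 3: K1 = 114 / 6.2743 = 18.2

18.2


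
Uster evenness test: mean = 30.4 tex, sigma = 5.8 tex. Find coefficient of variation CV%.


Formula: CV% = (standard deviation / mean) * 100
Step 1: Ratio = 5.8 / 30.4 = 0.190789
Step 2: CV% = 0.190789 * 100 = 19.0789% ≈ 19.1%

19.1%


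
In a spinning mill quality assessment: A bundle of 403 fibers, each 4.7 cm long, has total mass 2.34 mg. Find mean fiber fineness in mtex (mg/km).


Formula: fineness (mtex) = mass (mg) / total length (km) = (mass_mg / total_length_m) * 1000
Step 1: Convert fiber length: 4.7 cm = 0.047 m
Step 2: Total fiber length = 403 * 0.047 = 18.941 m
Step 3: Linear density = 2.34 mg / 18.941 m = 0.1235 mg/m
Step 4: fineness = 0.1235 * 1000 = 123.5 mtex

123.5 mtex
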